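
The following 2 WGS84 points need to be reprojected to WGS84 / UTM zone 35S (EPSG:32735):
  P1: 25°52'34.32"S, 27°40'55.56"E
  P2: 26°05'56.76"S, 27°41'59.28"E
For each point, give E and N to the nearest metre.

UTM zone 35S: λ₀ = 27°, k₀ = 0.9996.
P1 (-25.8762°, 27.6821°) → (568335.374, 7137848.583) m.
P2 (-26.0991°, 27.6998°) → (569976.561, 7113153.384) m.

P1: E 568335 m, N 7137849 m; P2: E 569977 m, N 7113153 m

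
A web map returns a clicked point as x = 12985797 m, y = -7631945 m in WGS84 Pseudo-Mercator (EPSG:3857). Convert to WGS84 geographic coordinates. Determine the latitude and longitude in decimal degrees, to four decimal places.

R = 6378137 m. λ = x/R = 116.65339922°.
φ = 2·arctan(exp(y/R)) − 90° = 2·arctan(0.30223) − 90° = -56.36759909°.

lat -56.3676°, lon 116.6534°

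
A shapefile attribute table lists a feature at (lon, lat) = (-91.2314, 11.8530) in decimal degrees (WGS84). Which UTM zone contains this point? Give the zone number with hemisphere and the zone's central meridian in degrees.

Zone 15N, central meridian -93°

UTM zone = ⌊(λ + 180)/6⌋ + 1; -91.2314° ∈ [-96°, -90°) → zone 15.
Hemisphere: N (φ ≥ 0).
Central meridian λ₀ = 6×15 − 183 = -93°.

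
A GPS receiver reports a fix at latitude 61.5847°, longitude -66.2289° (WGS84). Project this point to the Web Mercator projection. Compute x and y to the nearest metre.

x -7372567 m, y 8761333 m

Web Mercator is spherical with R = a = 6378137 m.
x = R·λ = 6378137 × -1.155912365 = -7372567.424 m.
y = R·ln tan(π/4 + φ/2) = 6378137 × 1.373650740 = 8761332.610 m.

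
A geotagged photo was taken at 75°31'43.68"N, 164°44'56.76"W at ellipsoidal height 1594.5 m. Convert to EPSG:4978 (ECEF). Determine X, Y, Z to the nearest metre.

X -1542956 m, Y -420684 m, Z 6155323 m

WGS84: a = 6378137 m, e² = 0.006694380; N(φ) = a/√(1−e²sin²φ) = 6398247.387 m.
X = (N+h)·cosφ·cosλ = -1542956.331 m; Y = (N+h)·cosφ·sinλ = -420684.216 m; Z = (N(1−e²)+h)·sinφ = 6155323.114 m.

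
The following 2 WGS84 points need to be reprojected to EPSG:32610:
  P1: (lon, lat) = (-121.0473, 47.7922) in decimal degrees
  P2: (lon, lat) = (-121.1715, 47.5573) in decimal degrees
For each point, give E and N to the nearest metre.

UTM zone 10N: λ₀ = -123°, k₀ = 0.9996.
P1 (47.7922°, -121.0473°) → (646243.910, 5295050.790) m.
P2 (47.5573°, -121.1715°) → (637558.650, 5268717.919) m.

P1: E 646244 m, N 5295051 m; P2: E 637559 m, N 5268718 m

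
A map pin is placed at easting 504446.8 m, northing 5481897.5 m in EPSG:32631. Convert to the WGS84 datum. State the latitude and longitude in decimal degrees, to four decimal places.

Zone 31N: λ₀ = 3°, k₀ = 0.9996, false easting 500000 m.
Meridian distance M = (N − FN)/k₀ = 5484091.1 m.
Inverse transverse Mercator on WGS84 gives φ = 49.48969966°, λ = 3.06140057°.

lat 49.4897°, lon 3.0614°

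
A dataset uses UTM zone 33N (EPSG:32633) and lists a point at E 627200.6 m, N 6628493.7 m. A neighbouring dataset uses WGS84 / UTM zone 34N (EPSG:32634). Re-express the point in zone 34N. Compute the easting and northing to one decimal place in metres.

UTM 33N → geographic: φ = 59.77469990°, λ = 17.26540022°.
UTM 34N (λ₀ = 21°) forward: E = 290351.215 m, N = 6632227.316 m.

E 290351.2 m, N 6632227.3 m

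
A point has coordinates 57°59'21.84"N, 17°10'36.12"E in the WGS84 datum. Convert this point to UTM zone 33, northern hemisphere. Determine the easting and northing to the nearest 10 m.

E 628690 m, N 6429600 m

Zone 33 central meridian λ₀ = 6×33 − 183 = 15°; Δλ = +2.1767°.
Transverse Mercator on WGS84 with k₀ = 0.9996 gives E = 628687.483 m, N = 6429603.196 m.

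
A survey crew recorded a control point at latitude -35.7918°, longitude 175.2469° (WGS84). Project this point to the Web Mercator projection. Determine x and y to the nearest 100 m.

x 19508400 m, y -4272000 m

Web Mercator is spherical with R = a = 6378137 m.
x = R·λ = 6378137 × 3.058635409 = 19508395.671 m.
y = R·ln tan(π/4 + φ/2) = 6378137 × -0.669789793 = -4272011.061 m.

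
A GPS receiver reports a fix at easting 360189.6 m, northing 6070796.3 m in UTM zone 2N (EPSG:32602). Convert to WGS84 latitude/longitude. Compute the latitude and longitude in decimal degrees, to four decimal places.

Zone 2N: λ₀ = -171°, k₀ = 0.9996, false easting 500000 m.
Meridian distance M = (N − FN)/k₀ = 6073225.6 m.
Inverse transverse Mercator on WGS84 gives φ = 54.76490029°, λ = -173.17309926°.

lat 54.7649°, lon -173.1731°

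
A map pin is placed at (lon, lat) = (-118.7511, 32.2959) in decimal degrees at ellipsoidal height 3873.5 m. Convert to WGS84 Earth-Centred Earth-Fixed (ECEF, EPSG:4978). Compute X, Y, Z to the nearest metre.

X -2597369 m, Y -4734163 m, Z 3390282 m

WGS84: a = 6378137 m, e² = 0.006694380; N(φ) = a/√(1−e²sin²φ) = 6384240.154 m.
X = (N+h)·cosφ·cosλ = -2597369.113 m; Y = (N+h)·cosφ·sinλ = -4734163.192 m; Z = (N(1−e²)+h)·sinφ = 3390282.293 m.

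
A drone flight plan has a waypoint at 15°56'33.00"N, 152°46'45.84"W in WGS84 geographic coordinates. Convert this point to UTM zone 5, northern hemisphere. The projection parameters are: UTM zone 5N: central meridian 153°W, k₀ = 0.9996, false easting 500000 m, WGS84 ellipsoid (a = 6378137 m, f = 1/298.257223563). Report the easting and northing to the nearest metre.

Zone 5 central meridian λ₀ = 6×5 − 183 = -153°; Δλ = +0.2206°.
Transverse Mercator on WGS84 with k₀ = 0.9996 gives E = 523609.129 m, N = 1762587.547 m.

E 523609 m, N 1762588 m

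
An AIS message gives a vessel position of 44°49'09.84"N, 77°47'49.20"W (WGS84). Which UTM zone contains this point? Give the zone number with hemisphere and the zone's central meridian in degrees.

Zone 18N, central meridian -75°

UTM zone = ⌊(λ + 180)/6⌋ + 1; -77.7970° ∈ [-78°, -72°) → zone 18.
Hemisphere: N (φ ≥ 0).
Central meridian λ₀ = 6×18 − 183 = -75°.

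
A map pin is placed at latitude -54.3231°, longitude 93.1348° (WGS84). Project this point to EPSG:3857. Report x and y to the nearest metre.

x 10367719 m, y -7231587 m

Web Mercator is spherical with R = a = 6378137 m.
x = R·λ = 6378137 × 1.625508908 = 10367718.511 m.
y = R·ln tan(π/4 + φ/2) = 6378137 × -1.133808603 = -7231586.602 m.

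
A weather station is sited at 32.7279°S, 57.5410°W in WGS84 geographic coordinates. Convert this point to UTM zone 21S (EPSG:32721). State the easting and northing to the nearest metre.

Zone 21 central meridian λ₀ = 6×21 − 183 = -57°; Δλ = -0.5410°.
Transverse Mercator on WGS84 with k₀ = 0.9996 gives E = 449307.163 m, N = 6378748.036 m.

E 449307 m, N 6378748 m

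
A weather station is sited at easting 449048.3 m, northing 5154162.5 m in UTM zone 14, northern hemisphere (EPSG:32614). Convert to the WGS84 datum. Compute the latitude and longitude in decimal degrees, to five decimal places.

lat 46.53910°, lon -99.66450°

Zone 14N: λ₀ = -99°, k₀ = 0.9996, false easting 500000 m.
Meridian distance M = (N − FN)/k₀ = 5156225.0 m.
Inverse transverse Mercator on WGS84 gives φ = 46.53910000°, λ = -99.66449977°.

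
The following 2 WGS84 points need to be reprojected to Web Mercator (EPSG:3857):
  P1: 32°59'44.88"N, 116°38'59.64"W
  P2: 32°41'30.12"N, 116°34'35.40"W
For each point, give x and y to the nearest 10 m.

P1: x -12985410 m, y 3894750 m; P2: x -12977240 m, y 3854450 m

Web Mercator: x = R·λ, y = R·ln tan(π/4+φ/2), R = 6378137 m.
P1 (32.9958°, -116.6499°) → (-12985407.469, 3894746.497) m.
P2 (32.6917°, -116.5765°) → (-12977236.618, 3854453.430) m.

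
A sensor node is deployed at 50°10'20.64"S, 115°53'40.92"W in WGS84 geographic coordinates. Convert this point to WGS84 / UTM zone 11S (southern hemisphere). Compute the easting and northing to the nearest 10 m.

E 578930 m, N 4441620 m

Zone 11 central meridian λ₀ = 6×11 − 183 = -117°; Δλ = +1.1053°.
Transverse Mercator on WGS84 with k₀ = 0.9996 gives E = 578929.118 m, N = 4441616.086 m.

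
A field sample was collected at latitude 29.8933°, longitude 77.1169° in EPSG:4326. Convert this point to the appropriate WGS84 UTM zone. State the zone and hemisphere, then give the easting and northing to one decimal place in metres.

Longitude 77.1169° lies in the 6° band [72°, 78°), giving zone 43; latitude is north of the equator, so 43N.
Zone 43 central meridian λ₀ = 6×43 − 183 = 75°; Δλ = +2.1169°.
Transverse Mercator on WGS84 with k₀ = 0.9996 gives E = 704411.743 m, N = 3308844.766 m.

Zone 43N: E 704411.7 m, N 3308844.8 m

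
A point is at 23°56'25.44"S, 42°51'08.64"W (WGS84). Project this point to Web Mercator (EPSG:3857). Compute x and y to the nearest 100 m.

x -4770300 m, y -2746100 m

Web Mercator is spherical with R = a = 6378137 m.
x = R·λ = 6378137 × -0.747915472 = -4770307.347 m.
y = R·ln tan(π/4 + φ/2) = 6378137 × -0.430556332 = -2746147.270 m.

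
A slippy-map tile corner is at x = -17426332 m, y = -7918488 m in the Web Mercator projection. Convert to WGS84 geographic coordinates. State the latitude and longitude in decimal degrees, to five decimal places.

lat -57.76680°, lon -156.54340°

R = 6378137 m. λ = x/R = -156.54340382°.
φ = 2·arctan(exp(y/R)) − 90° = 2·arctan(0.28895) − 90° = -57.76679897°.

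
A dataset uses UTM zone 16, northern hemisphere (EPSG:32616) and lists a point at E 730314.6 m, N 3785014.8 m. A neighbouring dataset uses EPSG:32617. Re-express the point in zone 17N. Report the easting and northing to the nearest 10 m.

E 177300 m, N 3787730 m

UTM 16N → geographic: φ = 34.18070033°, λ = -84.50099962°.
UTM 17N (λ₀ = -81°) forward: E = 177301.872 m, N = 3787734.962 m.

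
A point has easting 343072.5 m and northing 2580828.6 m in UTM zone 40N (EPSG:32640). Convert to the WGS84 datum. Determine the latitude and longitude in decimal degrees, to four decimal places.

Zone 40N: λ₀ = 57°, k₀ = 0.9996, false easting 500000 m.
Meridian distance M = (N − FN)/k₀ = 2581861.3 m.
Inverse transverse Mercator on WGS84 gives φ = 23.32949969°, λ = 55.46509975°.

lat 23.3295°, lon 55.4651°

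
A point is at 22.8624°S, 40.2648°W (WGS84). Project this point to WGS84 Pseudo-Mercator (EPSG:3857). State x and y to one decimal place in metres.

x -4482257.0 m, y -2615386.7 m

Web Mercator is spherical with R = a = 6378137 m.
x = R·λ = 6378137 × -0.702753333 = -4482257.033 m.
y = R·ln tan(π/4 + φ/2) = 6378137 × -0.410054959 = -2615386.705 m.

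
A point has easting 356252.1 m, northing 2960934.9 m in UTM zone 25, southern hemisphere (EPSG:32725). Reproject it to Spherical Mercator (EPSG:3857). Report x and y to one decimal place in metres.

x -3994499.4 m, y -9211676.4 m

Unproject from UTM 25S (λ₀ = -33°) → φ = -63.45089959°, λ = -35.88319907°.
Web Mercator (R = 6378137 m): x = -3994499.449 m, y = -9211676.376 m.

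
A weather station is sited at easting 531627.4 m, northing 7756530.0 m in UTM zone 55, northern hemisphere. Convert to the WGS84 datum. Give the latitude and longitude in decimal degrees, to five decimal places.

lat 69.91430°, lon 147.82520°

Zone 55N: λ₀ = 147°, k₀ = 0.9996, false easting 500000 m.
Meridian distance M = (N − FN)/k₀ = 7759633.9 m.
Inverse transverse Mercator on WGS84 gives φ = 69.91429956°, λ = 147.82519994°.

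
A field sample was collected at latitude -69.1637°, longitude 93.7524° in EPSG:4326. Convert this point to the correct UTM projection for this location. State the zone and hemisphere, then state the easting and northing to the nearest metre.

Longitude 93.7524° lies in the 6° band [90°, 96°), giving zone 46; latitude is south of the equator, so 46S.
Zone 46 central meridian λ₀ = 6×46 − 183 = 93°; Δλ = +0.7524°.
Transverse Mercator on WGS84 with k₀ = 0.9996 gives E = 529867.112 m, N = 2327201.113 m.

Zone 46S: E 529867 m, N 2327201 m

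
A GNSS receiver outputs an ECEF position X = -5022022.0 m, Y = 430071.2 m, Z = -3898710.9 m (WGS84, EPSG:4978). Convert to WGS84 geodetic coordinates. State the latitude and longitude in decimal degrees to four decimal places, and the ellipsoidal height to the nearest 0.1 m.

lat -37.9080°, lon 175.1053°, h 2146.6 m

λ = atan2(Y, X) = 175.10530000°; p = √(X²+Y²) = 5040403.4 m.
Bowring's method on WGS84 (a = 6378137 m, b = 6356752.314 m) gives φ = -37.90799990°, h = 2146.552 m.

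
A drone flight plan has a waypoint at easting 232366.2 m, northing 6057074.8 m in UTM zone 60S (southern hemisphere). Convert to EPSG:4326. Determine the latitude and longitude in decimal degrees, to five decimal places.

lat -35.59390°, lon 174.04600°

Zone 60S: λ₀ = 177°, k₀ = 0.9996, false easting 500000 m, false northing 10000000 m.
Meridian distance M = (N − FN)/k₀ = -3944503.0 m.
Inverse transverse Mercator on WGS84 gives φ = -35.59389978°, λ = 174.04600020°.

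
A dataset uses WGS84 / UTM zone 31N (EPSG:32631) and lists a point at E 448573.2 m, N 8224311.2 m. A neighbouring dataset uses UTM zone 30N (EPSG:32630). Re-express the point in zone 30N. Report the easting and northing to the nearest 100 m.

UTM 31N → geographic: φ = 74.10350037°, λ = 1.31769968°.
UTM 30N (λ₀ = -3°) forward: E = 631899.122 m, N = 8228367.403 m.

E 631900 m, N 8228400 m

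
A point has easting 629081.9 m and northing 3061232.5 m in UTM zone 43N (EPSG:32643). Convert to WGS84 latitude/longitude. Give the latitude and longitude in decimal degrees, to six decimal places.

Zone 43N: λ₀ = 75°, k₀ = 0.9996, false easting 500000 m.
Meridian distance M = (N − FN)/k₀ = 3062457.5 m.
Inverse transverse Mercator on WGS84 gives φ = 27.66910043°, λ = 76.30880002°.

lat 27.669100°, lon 76.308800°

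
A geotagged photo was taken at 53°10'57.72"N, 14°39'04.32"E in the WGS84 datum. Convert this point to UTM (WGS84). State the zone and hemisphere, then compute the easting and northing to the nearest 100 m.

Longitude 14.6512° lies in the 6° band [12°, 18°), giving zone 33; latitude is north of the equator, so 33N.
Zone 33 central meridian λ₀ = 6×33 − 183 = 15°; Δλ = -0.3488°.
Transverse Mercator on WGS84 with k₀ = 0.9996 gives E = 476690.875 m, N = 5892651.509 m.

Zone 33N: E 476700 m, N 5892700 m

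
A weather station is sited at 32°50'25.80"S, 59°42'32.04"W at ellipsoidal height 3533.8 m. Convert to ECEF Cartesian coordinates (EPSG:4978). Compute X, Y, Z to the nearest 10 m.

WGS84: a = 6378137 m, e² = 0.006694380; N(φ) = a/√(1−e²sin²φ) = 6384424.802 m.
X = (N+h)·cosφ·cosλ = 2707108.833 m; Y = (N+h)·cosφ·sinλ = -4634313.959 m; Z = (N(1−e²)+h)·sinφ = -3441026.365 m.

X 2707110 m, Y -4634310 m, Z -3441030 m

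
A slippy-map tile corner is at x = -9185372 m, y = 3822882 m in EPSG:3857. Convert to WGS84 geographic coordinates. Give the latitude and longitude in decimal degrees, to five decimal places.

lat 32.45270°, lon -82.51360°

R = 6378137 m. λ = x/R = -82.51360058°.
φ = 2·arctan(exp(y/R)) − 90° = 2·arctan(1.82098) − 90° = 32.45269745°.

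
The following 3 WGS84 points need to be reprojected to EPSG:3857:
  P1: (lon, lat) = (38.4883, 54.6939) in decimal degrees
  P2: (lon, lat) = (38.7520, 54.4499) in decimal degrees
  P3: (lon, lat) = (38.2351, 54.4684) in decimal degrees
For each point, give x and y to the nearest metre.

Web Mercator: x = R·λ, y = R·ln tan(π/4+φ/2), R = 6378137 m.
P1 (54.6939°, 38.4883°) → (4284497.957, 7302683.554) m.
P2 (54.4499°, 38.7520°) → (4313852.907, 7255826.638) m.
P3 (54.4684°, 38.2351°) → (4256311.862, 7259369.508) m.

P1: x 4284498 m, y 7302684 m; P2: x 4313853 m, y 7255827 m; P3: x 4256312 m, y 7259370 m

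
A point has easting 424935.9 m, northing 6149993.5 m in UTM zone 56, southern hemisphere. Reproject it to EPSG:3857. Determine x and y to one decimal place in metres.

Unproject from UTM 56S (λ₀ = 153°) → φ = -34.78950004°, λ = 152.17950022°.
Web Mercator (R = 6378137 m): x = 16940544.474 m, y = -4135311.708 m.

x 16940544.5 m, y -4135311.7 m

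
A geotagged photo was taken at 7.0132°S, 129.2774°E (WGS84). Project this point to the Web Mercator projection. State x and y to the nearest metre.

x 14391094 m, y -782663 m

Web Mercator is spherical with R = a = 6378137 m.
x = R·λ = 6378137 × 2.256316278 = 14391094.339 m.
y = R·ln tan(π/4 + φ/2) = 6378137 × -0.122710235 = -782662.687 m.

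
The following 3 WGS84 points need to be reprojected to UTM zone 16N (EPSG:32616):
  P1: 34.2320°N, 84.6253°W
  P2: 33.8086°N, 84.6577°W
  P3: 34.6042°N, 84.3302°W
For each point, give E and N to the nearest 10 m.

UTM zone 16N: λ₀ = -87°, k₀ = 0.9996.
P1 (34.2320°, -84.6253°) → (718723.587, 3790430.854) m.
P2 (33.8086°, -84.6577°) → (716813.441, 3743401.002) m.
P3 (34.6042°, -84.3302°) → (744822.649, 3832392.485) m.

P1: E 718720 m, N 3790430 m; P2: E 716810 m, N 3743400 m; P3: E 744820 m, N 3832390 m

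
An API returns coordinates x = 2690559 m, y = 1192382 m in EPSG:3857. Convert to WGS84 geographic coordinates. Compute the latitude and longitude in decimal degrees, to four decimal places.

R = 6378137 m. λ = x/R = 24.16970273°.
φ = 2·arctan(exp(y/R)) − 90° = 2·arctan(1.20556) − 90° = 10.64949640°.

lat 10.6495°, lon 24.1697°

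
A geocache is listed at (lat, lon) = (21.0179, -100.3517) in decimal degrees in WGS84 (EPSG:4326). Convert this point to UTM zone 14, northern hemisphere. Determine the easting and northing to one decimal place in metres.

Zone 14 central meridian λ₀ = 6×14 − 183 = -99°; Δλ = -1.3517°.
Transverse Mercator on WGS84 with k₀ = 0.9996 gives E = 359526.434 m, N = 2324723.058 m.

E 359526.4 m, N 2324723.1 m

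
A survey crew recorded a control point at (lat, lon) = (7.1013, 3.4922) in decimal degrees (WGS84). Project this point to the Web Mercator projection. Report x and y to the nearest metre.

Web Mercator is spherical with R = a = 6378137 m.
x = R·λ = 6378137 × 0.060950388 = 388749.926 m.
y = R·ln tan(π/4 + φ/2) = 6378137 × 0.124259608 = 792544.804 m.

x 388750 m, y 792545 m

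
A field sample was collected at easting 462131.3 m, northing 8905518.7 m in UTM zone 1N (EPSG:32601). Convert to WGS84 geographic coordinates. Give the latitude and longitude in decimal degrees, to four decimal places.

Zone 1N: λ₀ = -177°, k₀ = 0.9996, false easting 500000 m.
Meridian distance M = (N − FN)/k₀ = 8909082.3 m.
Inverse transverse Mercator on WGS84 gives φ = 80.20860040°, λ = -178.99500126°.

lat 80.2086°, lon -178.9950°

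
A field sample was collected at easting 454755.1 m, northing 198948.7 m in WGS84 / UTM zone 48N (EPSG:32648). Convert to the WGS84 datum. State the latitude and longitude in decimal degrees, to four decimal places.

Zone 48N: λ₀ = 105°, k₀ = 0.9996, false easting 500000 m.
Meridian distance M = (N − FN)/k₀ = 199028.3 m.
Inverse transverse Mercator on WGS84 gives φ = 1.79989971°, λ = 104.59319957°.

lat 1.7999°, lon 104.5932°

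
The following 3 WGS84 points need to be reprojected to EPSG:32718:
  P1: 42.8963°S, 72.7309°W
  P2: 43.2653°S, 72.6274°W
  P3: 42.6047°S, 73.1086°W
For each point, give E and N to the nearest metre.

P1: E 685265 m, N 5248203 m; P2: E 692556 m, N 5206990 m; P3: E 655152 m, N 5281347 m

UTM zone 18S: λ₀ = -75°, k₀ = 0.9996.
P1 (-42.8963°, -72.7309°) → (685264.963, 5248203.042) m.
P2 (-43.2653°, -72.6274°) → (692556.032, 5206990.103) m.
P3 (-42.6047°, -73.1086°) → (655151.889, 5281347.198) m.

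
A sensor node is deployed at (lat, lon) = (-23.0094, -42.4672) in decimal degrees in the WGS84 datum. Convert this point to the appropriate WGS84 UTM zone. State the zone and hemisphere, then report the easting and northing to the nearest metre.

Zone 23S: E 759606 m, N 7453196 m

Longitude -42.4672° lies in the 6° band [-48°, -42°), giving zone 23; latitude is south of the equator, so 23S.
Zone 23 central meridian λ₀ = 6×23 − 183 = -45°; Δλ = +2.5328°.
Transverse Mercator on WGS84 with k₀ = 0.9996 gives E = 759606.355 m, N = 7453195.764 m.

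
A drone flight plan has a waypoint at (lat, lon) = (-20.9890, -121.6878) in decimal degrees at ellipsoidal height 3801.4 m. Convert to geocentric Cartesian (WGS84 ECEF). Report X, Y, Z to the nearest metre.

X -3131283 m, Y -5072395 m, Z -2271620 m

WGS84: a = 6378137 m, e² = 0.006694380; N(φ) = a/√(1−e²sin²φ) = 6380877.803 m.
X = (N+h)·cosφ·cosλ = -3131283.159 m; Y = (N+h)·cosφ·sinλ = -5072395.020 m; Z = (N(1−e²)+h)·sinφ = -2271619.601 m.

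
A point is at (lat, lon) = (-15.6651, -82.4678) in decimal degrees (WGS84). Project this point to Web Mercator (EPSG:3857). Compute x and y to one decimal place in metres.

Web Mercator is spherical with R = a = 6378137 m.
x = R·λ = 6378137 × -1.439334637 = -9180273.503 m.
y = R·ln tan(π/4 + φ/2) = 6378137 × -0.276878925 = -1765971.715 m.

x -9180273.5 m, y -1765971.7 m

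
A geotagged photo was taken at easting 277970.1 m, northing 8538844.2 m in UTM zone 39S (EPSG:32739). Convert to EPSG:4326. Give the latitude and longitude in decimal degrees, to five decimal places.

Zone 39S: λ₀ = 51°, k₀ = 0.9996, false easting 500000 m, false northing 10000000 m.
Meridian distance M = (N − FN)/k₀ = -1461740.5 m.
Inverse transverse Mercator on WGS84 gives φ = -13.20899992°, λ = 48.95120040°.

lat -13.20900°, lon 48.95120°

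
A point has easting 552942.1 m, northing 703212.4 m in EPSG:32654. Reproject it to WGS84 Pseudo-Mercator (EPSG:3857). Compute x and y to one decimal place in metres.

Unproject from UTM 54N (λ₀ = 141°) → φ = 6.36169958°, λ = 141.47870003°.
Web Mercator (R = 6378137 m): x = 15749336.846 m, y = 709640.763 m.

x 15749336.8 m, y 709640.8 m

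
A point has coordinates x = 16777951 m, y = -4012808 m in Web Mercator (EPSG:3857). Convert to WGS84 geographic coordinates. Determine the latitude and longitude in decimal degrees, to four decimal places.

R = 6378137 m. λ = x/R = 150.71889820°.
φ = 2·arctan(exp(y/R)) − 90° = 2·arctan(0.53304) − 90° = -33.88080308°.

lat -33.8808°, lon 150.7189°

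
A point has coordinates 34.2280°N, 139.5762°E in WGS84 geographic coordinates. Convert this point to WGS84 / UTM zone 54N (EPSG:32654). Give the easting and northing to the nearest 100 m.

E 368900 m, N 3788400 m

Zone 54 central meridian λ₀ = 6×54 − 183 = 141°; Δλ = -1.4238°.
Transverse Mercator on WGS84 with k₀ = 0.9996 gives E = 368862.493 m, N = 3788353.256 m.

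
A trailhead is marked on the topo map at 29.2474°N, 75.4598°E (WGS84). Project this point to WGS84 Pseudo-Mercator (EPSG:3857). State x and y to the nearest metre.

Web Mercator is spherical with R = a = 6378137 m.
x = R·λ = 6378137 × 1.317021963 = 8400146.511 m.
y = R·ln tan(π/4 + φ/2) = 6378137 × 0.534195542 = 3407172.353 m.

x 8400147 m, y 3407172 m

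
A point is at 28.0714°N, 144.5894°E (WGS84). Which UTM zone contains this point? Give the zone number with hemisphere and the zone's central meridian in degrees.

UTM zone = ⌊(λ + 180)/6⌋ + 1; 144.5894° ∈ [144°, 150°) → zone 55.
Hemisphere: N (φ ≥ 0).
Central meridian λ₀ = 6×55 − 183 = 147°.

Zone 55N, central meridian 147°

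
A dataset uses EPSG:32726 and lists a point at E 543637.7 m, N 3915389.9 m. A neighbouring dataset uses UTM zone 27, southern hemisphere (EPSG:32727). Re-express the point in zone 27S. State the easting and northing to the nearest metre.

E 159102 m, N 3902638 m

UTM 26S → geographic: φ = -54.90659989°, λ = -26.31940016°.
UTM 27S (λ₀ = -21°) forward: E = 159102.159 m, N = 3902638.471 m.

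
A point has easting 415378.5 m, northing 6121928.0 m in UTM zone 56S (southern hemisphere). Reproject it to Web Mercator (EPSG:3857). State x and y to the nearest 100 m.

Unproject from UTM 56S (λ₀ = 153°) → φ = -35.04180041°, λ = 152.07219977°.
Web Mercator (R = 6378137 m): x = 16928599.842 m, y = -4169563.105 m.

x 16928600 m, y -4169600 m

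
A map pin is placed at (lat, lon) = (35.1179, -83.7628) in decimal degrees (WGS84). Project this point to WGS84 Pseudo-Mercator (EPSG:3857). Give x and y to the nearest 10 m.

x -9324430 m, y 4179910 m

Web Mercator is spherical with R = a = 6378137 m.
x = R·λ = 6378137 × -1.461936651 = -9324432.243 m.
y = R·ln tan(π/4 + φ/2) = 6378137 × 0.655350434 = 4179914.848 m.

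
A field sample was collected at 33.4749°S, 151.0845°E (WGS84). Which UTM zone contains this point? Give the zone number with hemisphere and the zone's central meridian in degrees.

Zone 56S, central meridian 153°

UTM zone = ⌊(λ + 180)/6⌋ + 1; 151.0845° ∈ [150°, 156°) → zone 56.
Hemisphere: S (φ < 0).
Central meridian λ₀ = 6×56 − 183 = 153°.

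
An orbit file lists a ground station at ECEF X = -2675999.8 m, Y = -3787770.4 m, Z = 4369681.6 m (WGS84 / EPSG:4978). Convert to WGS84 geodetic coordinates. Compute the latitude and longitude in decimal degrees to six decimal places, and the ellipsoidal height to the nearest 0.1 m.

lat 43.487700°, lon -125.240600°, h 3939.6 m

λ = atan2(Y, X) = -125.24060043°; p = √(X²+Y²) = 4637691.2 m.
Bowring's method on WGS84 (a = 6378137 m, b = 6356752.314 m) gives φ = 43.48769974°, h = 3939.594 m.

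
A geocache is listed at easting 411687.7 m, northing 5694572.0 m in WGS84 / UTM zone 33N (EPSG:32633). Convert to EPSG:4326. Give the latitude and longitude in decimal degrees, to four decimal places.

Zone 33N: λ₀ = 15°, k₀ = 0.9996, false easting 500000 m.
Meridian distance M = (N − FN)/k₀ = 5696850.7 m.
Inverse transverse Mercator on WGS84 gives φ = 51.39549965°, λ = 13.73060002°.

lat 51.3955°, lon 13.7306°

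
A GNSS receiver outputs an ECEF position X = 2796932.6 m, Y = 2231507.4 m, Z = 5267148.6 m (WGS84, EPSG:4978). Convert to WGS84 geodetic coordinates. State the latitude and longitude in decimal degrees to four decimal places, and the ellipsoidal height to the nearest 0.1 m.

lat 55.9897°, lon 38.5843°, h 4038.6 m

λ = atan2(Y, X) = 38.58429969°; p = √(X²+Y²) = 3578052.2 m.
Bowring's method on WGS84 (a = 6378137 m, b = 6356752.314 m) gives φ = 55.98969983°, h = 4038.610 m.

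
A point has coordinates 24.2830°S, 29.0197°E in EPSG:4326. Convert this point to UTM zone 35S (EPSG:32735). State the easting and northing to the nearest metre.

E 705002 m, N 7312955 m

Zone 35 central meridian λ₀ = 6×35 − 183 = 27°; Δλ = +2.0197°.
Transverse Mercator on WGS84 with k₀ = 0.9996 gives E = 705002.422 m, N = 7312954.518 m.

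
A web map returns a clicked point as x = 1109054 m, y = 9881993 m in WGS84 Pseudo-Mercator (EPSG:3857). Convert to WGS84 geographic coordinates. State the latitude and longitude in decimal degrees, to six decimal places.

lat 66.018799°, lon 9.962802°

R = 6378137 m. λ = x/R = 9.96280159°.
φ = 2·arctan(exp(y/R)) − 90° = 2·arctan(4.70843) − 90° = 66.01879944°.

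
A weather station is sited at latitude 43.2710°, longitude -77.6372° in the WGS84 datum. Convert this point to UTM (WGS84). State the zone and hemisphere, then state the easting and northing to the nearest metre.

Longitude -77.6372° lies in the 6° band [-78°, -72°), giving zone 18; latitude is north of the equator, so 18N.
Zone 18 central meridian λ₀ = 6×18 − 183 = -75°; Δλ = -2.6372°.
Transverse Mercator on WGS84 with k₀ = 0.9996 gives E = 285988.593 m, N = 4794286.842 m.

Zone 18N: E 285989 m, N 4794287 m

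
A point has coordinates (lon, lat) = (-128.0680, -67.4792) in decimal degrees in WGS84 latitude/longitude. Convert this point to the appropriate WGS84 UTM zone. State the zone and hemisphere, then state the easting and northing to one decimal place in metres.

Longitude -128.0680° lies in the 6° band [-132°, -126°), giving zone 9; latitude is south of the equator, so 9S.
Zone 9 central meridian λ₀ = 6×9 − 183 = -129°; Δλ = +0.9320°.
Transverse Mercator on WGS84 with k₀ = 0.9996 gives E = 539834.915 m, N = 2514899.116 m.

Zone 9S: E 539834.9 m, N 2514899.1 m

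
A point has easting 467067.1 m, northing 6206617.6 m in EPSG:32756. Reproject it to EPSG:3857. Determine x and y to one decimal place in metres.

x 16992052.0 m, y -4066609.6 m

Unproject from UTM 56S (λ₀ = 153°) → φ = -34.28109980°, λ = 152.64219996°.
Web Mercator (R = 6378137 m): x = 16992051.973 m, y = -4066609.605 m.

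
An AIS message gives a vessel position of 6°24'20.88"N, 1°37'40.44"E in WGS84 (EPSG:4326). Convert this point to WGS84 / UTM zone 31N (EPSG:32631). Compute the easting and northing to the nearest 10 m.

Zone 31 central meridian λ₀ = 6×31 − 183 = 3°; Δλ = -1.3721°.
Transverse Mercator on WGS84 with k₀ = 0.9996 gives E = 348252.302 m, N = 708265.672 m.

E 348250 m, N 708270 m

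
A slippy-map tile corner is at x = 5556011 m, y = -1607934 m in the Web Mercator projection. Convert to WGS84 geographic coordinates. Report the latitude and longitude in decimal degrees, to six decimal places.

lat -14.293703°, lon 49.910496°

R = 6378137 m. λ = x/R = 49.91049600°.
φ = 2·arctan(exp(y/R)) − 90° = 2·arctan(0.77717) − 90° = -14.29370279°.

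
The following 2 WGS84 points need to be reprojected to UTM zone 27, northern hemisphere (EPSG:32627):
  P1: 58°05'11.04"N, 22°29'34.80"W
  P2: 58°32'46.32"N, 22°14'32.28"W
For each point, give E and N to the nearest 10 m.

UTM zone 27N: λ₀ = -21°, k₀ = 0.9996.
P1 (58.0864°, -22.4930°) → (411967.010, 6439303.093) m.
P2 (58.5462°, -22.2423°) → (427692.720, 6490191.665) m.

P1: E 411970 m, N 6439300 m; P2: E 427690 m, N 6490190 m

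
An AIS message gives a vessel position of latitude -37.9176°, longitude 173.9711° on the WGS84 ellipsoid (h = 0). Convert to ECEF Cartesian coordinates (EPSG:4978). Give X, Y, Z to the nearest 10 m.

X -5010190 m, Y 529150 m, Z -3898230 m

WGS84: a = 6378137 m, e² = 0.006694380; N(φ) = a/√(1−e²sin²φ) = 6386214.581 m.
X = (N+h)·cosφ·cosλ = -5010189.748 m; Y = (N+h)·cosφ·sinλ = 529147.355 m; Z = (N(1−e²)+h)·sinφ = -3898232.740 m.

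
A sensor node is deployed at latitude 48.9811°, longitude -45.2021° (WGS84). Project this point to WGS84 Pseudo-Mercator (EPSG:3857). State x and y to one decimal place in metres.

Web Mercator is spherical with R = a = 6378137 m.
x = R·λ = 6378137 × -0.788925474 = -5031874.755 m.
y = R·ln tan(π/4 + φ/2) = 6378137 × 0.983305167 = 6271655.068 m.

x -5031874.8 m, y 6271655.1 m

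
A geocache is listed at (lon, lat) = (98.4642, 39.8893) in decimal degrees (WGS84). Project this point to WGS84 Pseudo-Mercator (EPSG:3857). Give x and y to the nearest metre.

Web Mercator is spherical with R = a = 6378137 m.
x = R·λ = 6378137 × 1.718524485 = 10960984.605 m.
y = R·ln tan(π/4 + φ/2) = 6378137 × 0.760389542 = 4849868.673 m.

x 10960985 m, y 4849869 m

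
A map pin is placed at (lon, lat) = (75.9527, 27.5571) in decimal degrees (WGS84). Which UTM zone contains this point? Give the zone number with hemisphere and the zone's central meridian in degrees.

UTM zone = ⌊(λ + 180)/6⌋ + 1; 75.9527° ∈ [72°, 78°) → zone 43.
Hemisphere: N (φ ≥ 0).
Central meridian λ₀ = 6×43 − 183 = 75°.

Zone 43N, central meridian 75°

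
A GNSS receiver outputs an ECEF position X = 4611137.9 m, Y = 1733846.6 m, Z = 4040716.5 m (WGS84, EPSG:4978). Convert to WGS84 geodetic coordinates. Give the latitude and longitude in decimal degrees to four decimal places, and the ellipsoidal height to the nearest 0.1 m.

lat 39.5483°, lon 20.6069°, h 2004.9 m

λ = atan2(Y, X) = 20.60690019°; p = √(X²+Y²) = 4926339.1 m.
Bowring's method on WGS84 (a = 6378137 m, b = 6356752.314 m) gives φ = 39.54830004°, h = 2004.864 m.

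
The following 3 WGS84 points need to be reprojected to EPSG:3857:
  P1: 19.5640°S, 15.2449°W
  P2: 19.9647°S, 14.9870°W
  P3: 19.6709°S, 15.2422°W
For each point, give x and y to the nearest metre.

P1: x -1697055 m, y -2221452 m; P2: x -1668345 m, y -2268850 m; P3: x -1696754 m, y -2234085 m

Web Mercator: x = R·λ, y = R·ln tan(π/4+φ/2), R = 6378137 m.
P1 (-19.5640°, -15.2449°) → (-1697054.505, -2221451.640) m.
P2 (-19.9647°, -14.9870°) → (-1668345.209, -2268849.626) m.
P3 (-19.6709°, -15.2422°) → (-1696753.943, -2234084.996) m.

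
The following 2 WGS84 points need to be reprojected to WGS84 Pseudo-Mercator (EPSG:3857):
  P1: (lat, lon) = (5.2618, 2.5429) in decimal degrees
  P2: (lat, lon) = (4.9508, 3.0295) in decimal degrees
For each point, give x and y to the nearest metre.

Web Mercator: x = R·λ, y = R·ln tan(π/4+φ/2), R = 6378137 m.
P1 (5.2618°, 2.5429°) → (283074.333, 586565.974) m.
P2 (4.9508°, 3.0295°) → (337242.397, 551807.623) m.

P1: x 283074 m, y 586566 m; P2: x 337242 m, y 551808 m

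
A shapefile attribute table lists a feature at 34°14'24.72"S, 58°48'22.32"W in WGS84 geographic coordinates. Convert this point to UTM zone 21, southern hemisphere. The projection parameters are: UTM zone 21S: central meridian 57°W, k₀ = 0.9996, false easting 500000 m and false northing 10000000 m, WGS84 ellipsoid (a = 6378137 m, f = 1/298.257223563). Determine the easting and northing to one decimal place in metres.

E 333662.1 m, N 6209735.1 m

Zone 21 central meridian λ₀ = 6×21 − 183 = -57°; Δλ = -1.8062°.
Transverse Mercator on WGS84 with k₀ = 0.9996 gives E = 333662.109 m, N = 6209735.102 m.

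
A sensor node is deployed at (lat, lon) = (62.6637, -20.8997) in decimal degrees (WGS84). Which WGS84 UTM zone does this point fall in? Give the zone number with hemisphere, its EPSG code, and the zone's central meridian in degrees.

UTM zone = ⌊(λ + 180)/6⌋ + 1; -20.8997° ∈ [-24°, -18°) → zone 27.
Hemisphere: N (φ ≥ 0).
Central meridian λ₀ = 6×27 − 183 = -21°.
EPSG code: 32627.

Zone 27N (EPSG:32627), central meridian -21°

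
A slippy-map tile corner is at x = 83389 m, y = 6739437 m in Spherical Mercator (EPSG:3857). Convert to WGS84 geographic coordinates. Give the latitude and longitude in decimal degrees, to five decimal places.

R = 6378137 m. λ = x/R = 0.74909613°.
φ = 2·arctan(exp(y/R)) − 90° = 2·arctan(2.87671) − 90° = 51.66309805°.

lat 51.66310°, lon 0.74910°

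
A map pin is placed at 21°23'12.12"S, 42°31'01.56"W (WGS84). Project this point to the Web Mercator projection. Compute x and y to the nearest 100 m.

x -4733000 m, y -2438000 m

Web Mercator is spherical with R = a = 6378137 m.
x = R·λ = 6378137 × -0.742063383 = -4732981.922 m.
y = R·ln tan(π/4 + φ/2) = 6378137 × -0.382250901 = -2438048.616 m.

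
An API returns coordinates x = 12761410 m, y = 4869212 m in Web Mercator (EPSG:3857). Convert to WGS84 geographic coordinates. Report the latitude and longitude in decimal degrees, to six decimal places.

R = 6378137 m. λ = x/R = 114.637696499°.
φ = 2·arctan(exp(y/R)) − 90° = 2·arctan(2.14561) − 90° = 40.02249686°.

lat 40.022497°, lon 114.637696°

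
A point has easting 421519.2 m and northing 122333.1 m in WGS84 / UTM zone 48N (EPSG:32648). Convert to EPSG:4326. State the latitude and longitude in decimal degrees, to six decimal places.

Zone 48N: λ₀ = 105°, k₀ = 0.9996, false easting 500000 m.
Meridian distance M = (N − FN)/k₀ = 122382.1 m.
Inverse transverse Mercator on WGS84 gives φ = 1.10670013°, λ = 104.29460008°.

lat 1.106700°, lon 104.294600°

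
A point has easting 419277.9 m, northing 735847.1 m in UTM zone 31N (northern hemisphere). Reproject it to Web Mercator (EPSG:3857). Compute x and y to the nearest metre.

Unproject from UTM 31N (λ₀ = 3°) → φ = 6.65660005°, λ = 2.26969959°.
Web Mercator (R = 6378137 m): x = 252661.803 m, y = 742681.961 m.

x 252662 m, y 742682 m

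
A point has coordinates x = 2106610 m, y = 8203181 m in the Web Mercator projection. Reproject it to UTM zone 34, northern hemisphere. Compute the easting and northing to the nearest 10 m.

E 381110 m, N 6553630 m

Web Mercator inverse (R = 6378137 m) → φ = 59.10529932°, λ = 18.92399961°.
UTM 34N forward: E = 381105.635 m, N = 6553625.895 m.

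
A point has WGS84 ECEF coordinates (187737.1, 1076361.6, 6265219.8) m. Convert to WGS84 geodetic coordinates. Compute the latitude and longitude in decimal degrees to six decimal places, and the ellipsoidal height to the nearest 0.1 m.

λ = atan2(Y, X) = 80.10609939°; p = √(X²+Y²) = 1092611.3 m.
Bowring's method on WGS84 (a = 6378137 m, b = 6356752.314 m) gives φ = 80.17239989°, h = 2397.778 m.

lat 80.172400°, lon 80.106099°, h 2397.8 m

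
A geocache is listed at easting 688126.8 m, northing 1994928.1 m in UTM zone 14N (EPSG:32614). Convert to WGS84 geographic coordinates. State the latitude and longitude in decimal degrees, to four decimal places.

Zone 14N: λ₀ = -99°, k₀ = 0.9996, false easting 500000 m.
Meridian distance M = (N − FN)/k₀ = 1995726.4 m.
Inverse transverse Mercator on WGS84 gives φ = 18.03469987°, λ = -97.22279970°.

lat 18.0347°, lon -97.2228°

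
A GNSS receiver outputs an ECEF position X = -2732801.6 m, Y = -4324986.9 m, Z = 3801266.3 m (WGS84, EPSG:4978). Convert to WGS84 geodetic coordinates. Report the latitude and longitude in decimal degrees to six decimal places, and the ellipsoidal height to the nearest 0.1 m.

lat 36.797101°, lon -122.287300°, h 3138.5 m

λ = atan2(Y, X) = -122.28729979°; p = √(X²+Y²) = 5116025.4 m.
Bowring's method on WGS84 (a = 6378137 m, b = 6356752.314 m) gives φ = 36.79710064°, h = 3138.481 m.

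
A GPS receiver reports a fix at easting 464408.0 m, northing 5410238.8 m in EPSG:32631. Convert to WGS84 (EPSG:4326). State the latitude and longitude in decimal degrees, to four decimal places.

Zone 31N: λ₀ = 3°, k₀ = 0.9996, false easting 500000 m.
Meridian distance M = (N − FN)/k₀ = 5412403.8 m.
Inverse transverse Mercator on WGS84 gives φ = 48.84410001°, λ = 2.51489986°.

lat 48.8441°, lon 2.5149°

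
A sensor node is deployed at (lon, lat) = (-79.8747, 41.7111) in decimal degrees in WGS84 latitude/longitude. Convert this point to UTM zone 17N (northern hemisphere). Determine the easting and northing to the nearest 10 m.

Zone 17 central meridian λ₀ = 6×17 − 183 = -81°; Δλ = +1.1253°.
Transverse Mercator on WGS84 with k₀ = 0.9996 gives E = 593615.719 m, N = 4618312.530 m.

E 593620 m, N 4618310 m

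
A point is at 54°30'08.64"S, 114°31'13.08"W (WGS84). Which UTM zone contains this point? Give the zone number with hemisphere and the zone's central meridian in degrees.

Zone 11S, central meridian -117°

UTM zone = ⌊(λ + 180)/6⌋ + 1; -114.5203° ∈ [-120°, -114°) → zone 11.
Hemisphere: S (φ < 0).
Central meridian λ₀ = 6×11 − 183 = -117°.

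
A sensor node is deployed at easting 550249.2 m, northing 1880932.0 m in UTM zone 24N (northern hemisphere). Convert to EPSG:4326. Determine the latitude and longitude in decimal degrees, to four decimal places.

Zone 24N: λ₀ = -39°, k₀ = 0.9996, false easting 500000 m.
Meridian distance M = (N − FN)/k₀ = 1881684.7 m.
Inverse transverse Mercator on WGS84 gives φ = 17.01189962°, λ = -38.52789957°.

lat 17.0119°, lon -38.5279°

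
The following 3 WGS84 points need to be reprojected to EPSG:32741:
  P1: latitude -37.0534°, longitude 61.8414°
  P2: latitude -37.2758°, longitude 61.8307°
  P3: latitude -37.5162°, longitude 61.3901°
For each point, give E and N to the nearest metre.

UTM zone 41S: λ₀ = 63°, k₀ = 0.9996.
P1 (-37.0534°, 61.8414°) → (396982.522, 5898576.106) m.
P2 (-37.2758°, 61.8307°) → (396335.327, 5873890.815) m.
P3 (-37.5162°, 61.3901°) → (357726.685, 5846643.961) m.

P1: E 396983 m, N 5898576 m; P2: E 396335 m, N 5873891 m; P3: E 357727 m, N 5846644 m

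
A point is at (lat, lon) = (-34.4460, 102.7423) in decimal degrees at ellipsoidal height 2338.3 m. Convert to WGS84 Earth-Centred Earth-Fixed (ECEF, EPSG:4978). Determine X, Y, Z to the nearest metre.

WGS84: a = 6378137 m, e² = 0.006694380; N(φ) = a/√(1−e²sin²φ) = 6384978.263 m.
X = (N+h)·cosφ·cosλ = -1161802.894 m; Y = (N+h)·cosφ·sinλ = 5137637.479 m; Z = (N(1−e²)+h)·sinφ = -3588676.214 m.

X -1161803 m, Y 5137637 m, Z -3588676 m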